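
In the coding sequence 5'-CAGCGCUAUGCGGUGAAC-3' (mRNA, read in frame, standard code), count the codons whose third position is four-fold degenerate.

Codon 1 CAG (Gln): third position 2-fold.
Codon 2 CGC (Arg): third position 4-fold.
Codon 3 UAU (Tyr): third position 2-fold.
Codon 4 GCG (Ala): third position 4-fold.
Codon 5 GUG (Val): third position 4-fold.
Codon 6 AAC (Asn): third position 2-fold.
Four-fold degenerate third positions: 3.

3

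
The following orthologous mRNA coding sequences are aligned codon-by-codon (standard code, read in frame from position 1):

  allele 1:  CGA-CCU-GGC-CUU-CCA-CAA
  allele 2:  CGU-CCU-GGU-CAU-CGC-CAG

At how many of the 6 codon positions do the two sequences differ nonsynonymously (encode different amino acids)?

Codon 1: CGA Arg / CGU Arg — synonymous.
Codon 2: CCU Pro / CCU Pro — identical.
Codon 3: GGC Gly / GGU Gly — synonymous.
Codon 4: CUU Leu / CAU His — nonsynonymous.
Codon 5: CCA Pro / CGC Arg — nonsynonymous.
Codon 6: CAA Gln / CAG Gln — synonymous.
Nonsynonymous differences: 2.

2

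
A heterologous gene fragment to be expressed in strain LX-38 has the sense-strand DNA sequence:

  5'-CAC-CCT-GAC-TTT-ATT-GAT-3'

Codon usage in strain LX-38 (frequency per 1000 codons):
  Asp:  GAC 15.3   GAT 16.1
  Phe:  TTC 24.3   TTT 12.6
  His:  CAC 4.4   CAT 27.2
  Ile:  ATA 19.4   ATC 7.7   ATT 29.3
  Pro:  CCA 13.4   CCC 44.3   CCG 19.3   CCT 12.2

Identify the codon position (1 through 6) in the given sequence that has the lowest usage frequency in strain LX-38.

Codon 1 CAC (His): 4.4 per 1000.
Codon 2 CCT (Pro): 12.2 per 1000.
Codon 3 GAC (Asp): 15.3 per 1000.
Codon 4 TTT (Phe): 12.6 per 1000.
Codon 5 ATT (Ile): 29.3 per 1000.
Codon 6 GAT (Asp): 16.1 per 1000.
Lowest frequency is 4.4 at codon 1.

1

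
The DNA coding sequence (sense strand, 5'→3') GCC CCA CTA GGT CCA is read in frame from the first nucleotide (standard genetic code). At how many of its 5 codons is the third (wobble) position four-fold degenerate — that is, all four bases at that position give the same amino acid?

Codon 1 GCC (Ala): third position 4-fold.
Codon 2 CCA (Pro): third position 4-fold.
Codon 3 CTA (Leu): third position 4-fold.
Codon 4 GGT (Gly): third position 4-fold.
Codon 5 CCA (Pro): third position 4-fold.
Four-fold degenerate third positions: 5.

5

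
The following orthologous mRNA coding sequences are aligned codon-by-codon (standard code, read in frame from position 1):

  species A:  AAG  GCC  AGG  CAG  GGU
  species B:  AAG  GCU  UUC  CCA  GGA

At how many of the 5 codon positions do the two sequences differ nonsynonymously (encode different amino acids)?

Codon 1: AAG Lys / AAG Lys — identical.
Codon 2: GCC Ala / GCU Ala — synonymous.
Codon 3: AGG Arg / UUC Phe — nonsynonymous.
Codon 4: CAG Gln / CCA Pro — nonsynonymous.
Codon 5: GGU Gly / GGA Gly — synonymous.
Nonsynonymous differences: 2.

2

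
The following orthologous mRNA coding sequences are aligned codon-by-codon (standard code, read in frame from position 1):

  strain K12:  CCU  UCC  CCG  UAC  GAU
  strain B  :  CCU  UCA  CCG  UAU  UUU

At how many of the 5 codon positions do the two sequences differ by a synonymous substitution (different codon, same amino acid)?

2

Codon 1: CCU Pro / CCU Pro — identical.
Codon 2: UCC Ser / UCA Ser — synonymous.
Codon 3: CCG Pro / CCG Pro — identical.
Codon 4: UAC Tyr / UAU Tyr — synonymous.
Codon 5: GAU Asp / UUU Phe — nonsynonymous.
Synonymous differences: 2.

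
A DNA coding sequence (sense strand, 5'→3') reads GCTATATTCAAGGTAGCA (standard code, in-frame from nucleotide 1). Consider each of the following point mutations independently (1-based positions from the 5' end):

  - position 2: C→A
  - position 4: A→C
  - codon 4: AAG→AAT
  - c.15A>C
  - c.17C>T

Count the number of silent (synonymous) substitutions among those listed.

Codon 1: GCT (Ala) → GAT (Asp) — missense.
Codon 2: ATA (Ile) → CTA (Leu) — missense.
Codon 4: AAG (Lys) → AAT (Asn) — missense.
Codon 5: GTA (Val) → GTC (Val) — synonymous.
Codon 6: GCA (Ala) → GTA (Val) — missense.
Synonymous: 1 of 5.

1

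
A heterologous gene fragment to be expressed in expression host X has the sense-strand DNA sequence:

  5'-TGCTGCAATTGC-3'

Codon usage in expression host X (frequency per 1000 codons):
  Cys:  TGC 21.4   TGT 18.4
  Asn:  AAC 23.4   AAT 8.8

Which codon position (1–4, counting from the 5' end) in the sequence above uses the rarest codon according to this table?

Codon 1 TGC (Cys): 21.4 per 1000.
Codon 2 TGC (Cys): 21.4 per 1000.
Codon 3 AAT (Asn): 8.8 per 1000.
Codon 4 TGC (Cys): 21.4 per 1000.
Lowest frequency is 8.8 at codon 3.

3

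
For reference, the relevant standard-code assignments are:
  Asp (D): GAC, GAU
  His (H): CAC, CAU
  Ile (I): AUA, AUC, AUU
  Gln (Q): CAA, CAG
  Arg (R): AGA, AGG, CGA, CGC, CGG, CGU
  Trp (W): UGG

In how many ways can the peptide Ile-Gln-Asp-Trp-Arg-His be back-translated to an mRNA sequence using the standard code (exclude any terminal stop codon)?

144

Ile: 3 codons.
Gln: 2 codons.
Asp: 2 codons.
Trp: 1 codon.
Arg: 6 codons.
His: 2 codons.
3 × 2 × 2 × 1 × 6 × 2 = 144.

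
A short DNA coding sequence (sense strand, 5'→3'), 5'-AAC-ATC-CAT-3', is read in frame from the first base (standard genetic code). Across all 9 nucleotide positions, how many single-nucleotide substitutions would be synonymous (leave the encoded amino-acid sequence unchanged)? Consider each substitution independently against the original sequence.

4

Codon 1 (AAC, Asn): 1 synonymous substitution.
Codon 2 (ATC, Ile): 2 synonymous substitutions.
Codon 3 (CAT, His): 1 synonymous substitution.
Total: 1 + 2 + 1 = 4.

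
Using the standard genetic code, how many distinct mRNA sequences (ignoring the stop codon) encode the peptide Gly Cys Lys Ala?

64

Gly: 4 codons.
Cys: 2 codons.
Lys: 2 codons.
Ala: 4 codons.
4 × 2 × 2 × 4 = 64.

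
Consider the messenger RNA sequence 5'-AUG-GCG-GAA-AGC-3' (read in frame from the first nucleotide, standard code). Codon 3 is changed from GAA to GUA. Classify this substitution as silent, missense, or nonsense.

Position 8 falls in codon 3: GAA → Glu.
After the substitution the codon is GUA → Val.
Glu ≠ Val, so this is a missense mutation.

missense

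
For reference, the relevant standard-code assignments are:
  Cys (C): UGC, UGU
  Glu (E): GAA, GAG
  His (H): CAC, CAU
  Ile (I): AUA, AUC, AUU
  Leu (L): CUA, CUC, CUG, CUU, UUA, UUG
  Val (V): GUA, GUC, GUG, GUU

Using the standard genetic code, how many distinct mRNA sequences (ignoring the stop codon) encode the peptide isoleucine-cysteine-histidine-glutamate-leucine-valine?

576

Ile: 3 codons.
Cys: 2 codons.
His: 2 codons.
Glu: 2 codons.
Leu: 6 codons.
Val: 4 codons.
3 × 2 × 2 × 2 × 6 × 4 = 576.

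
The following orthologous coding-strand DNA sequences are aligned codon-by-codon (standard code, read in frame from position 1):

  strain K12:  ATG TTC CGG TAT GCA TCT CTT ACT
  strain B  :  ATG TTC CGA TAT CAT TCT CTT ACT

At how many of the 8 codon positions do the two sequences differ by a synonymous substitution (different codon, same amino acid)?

Codon 1: ATG Met / ATG Met — identical.
Codon 2: TTC Phe / TTC Phe — identical.
Codon 3: CGG Arg / CGA Arg — synonymous.
Codon 4: TAT Tyr / TAT Tyr — identical.
Codon 5: GCA Ala / CAT His — nonsynonymous.
Codon 6: TCT Ser / TCT Ser — identical.
Codon 7: CTT Leu / CTT Leu — identical.
Codon 8: ACT Thr / ACT Thr — identical.
Synonymous differences: 1.

1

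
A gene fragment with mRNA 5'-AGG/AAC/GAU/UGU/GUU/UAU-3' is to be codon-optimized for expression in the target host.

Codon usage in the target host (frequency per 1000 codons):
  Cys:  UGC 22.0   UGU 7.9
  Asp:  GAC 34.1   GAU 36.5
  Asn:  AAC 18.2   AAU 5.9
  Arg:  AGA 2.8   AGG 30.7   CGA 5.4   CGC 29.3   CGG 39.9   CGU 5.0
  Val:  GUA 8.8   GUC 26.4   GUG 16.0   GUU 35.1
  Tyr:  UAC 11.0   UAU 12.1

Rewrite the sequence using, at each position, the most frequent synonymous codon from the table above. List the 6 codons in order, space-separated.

CGG AAC GAU UGC GUU UAU

Codon 1 (Arg): best is CGG at 39.9.
Codon 2 (Asn): best is AAC at 18.2.
Codon 3 (Asp): best is GAU at 36.5.
Codon 4 (Cys): best is UGC at 22.0.
Codon 5 (Val): best is GUU at 35.1.
Codon 6 (Tyr): best is UAU at 12.1.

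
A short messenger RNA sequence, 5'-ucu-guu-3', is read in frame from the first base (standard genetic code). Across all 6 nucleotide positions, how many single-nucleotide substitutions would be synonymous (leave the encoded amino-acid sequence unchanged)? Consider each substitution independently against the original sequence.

Codon 1 (UCU, Ser): 3 synonymous substitutions.
Codon 2 (GUU, Val): 3 synonymous substitutions.
Total: 3 + 3 = 6.

6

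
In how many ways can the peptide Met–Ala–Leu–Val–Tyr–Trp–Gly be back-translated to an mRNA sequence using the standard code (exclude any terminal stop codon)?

Met: 1 codon.
Ala: 4 codons.
Leu: 6 codons.
Val: 4 codons.
Tyr: 2 codons.
Trp: 1 codon.
Gly: 4 codons.
1 × 4 × 6 × 4 × 2 × 1 × 4 = 768.

768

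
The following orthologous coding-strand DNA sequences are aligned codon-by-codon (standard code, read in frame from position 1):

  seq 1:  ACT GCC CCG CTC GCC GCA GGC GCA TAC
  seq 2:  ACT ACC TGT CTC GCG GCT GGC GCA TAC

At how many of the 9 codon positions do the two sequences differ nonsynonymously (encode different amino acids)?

Codon 1: ACT Thr / ACT Thr — identical.
Codon 2: GCC Ala / ACC Thr — nonsynonymous.
Codon 3: CCG Pro / TGT Cys — nonsynonymous.
Codon 4: CTC Leu / CTC Leu — identical.
Codon 5: GCC Ala / GCG Ala — synonymous.
Codon 6: GCA Ala / GCT Ala — synonymous.
Codon 7: GGC Gly / GGC Gly — identical.
Codon 8: GCA Ala / GCA Ala — identical.
Codon 9: TAC Tyr / TAC Tyr — identical.
Nonsynonymous differences: 2.

2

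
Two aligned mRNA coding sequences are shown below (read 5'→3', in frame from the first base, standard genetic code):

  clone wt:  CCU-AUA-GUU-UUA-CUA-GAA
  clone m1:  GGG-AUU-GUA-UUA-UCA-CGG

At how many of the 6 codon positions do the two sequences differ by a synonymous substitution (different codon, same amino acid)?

2

Codon 1: CCU Pro / GGG Gly — nonsynonymous.
Codon 2: AUA Ile / AUU Ile — synonymous.
Codon 3: GUU Val / GUA Val — synonymous.
Codon 4: UUA Leu / UUA Leu — identical.
Codon 5: CUA Leu / UCA Ser — nonsynonymous.
Codon 6: GAA Glu / CGG Arg — nonsynonymous.
Synonymous differences: 2.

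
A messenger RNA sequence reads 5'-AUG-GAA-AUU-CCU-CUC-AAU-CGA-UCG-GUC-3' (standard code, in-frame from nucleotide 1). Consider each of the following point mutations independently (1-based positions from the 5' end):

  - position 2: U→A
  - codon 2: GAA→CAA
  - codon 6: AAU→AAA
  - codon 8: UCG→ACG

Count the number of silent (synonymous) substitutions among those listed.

Codon 1: AUG (Met) → AAG (Lys) — missense.
Codon 2: GAA (Glu) → CAA (Gln) — missense.
Codon 6: AAU (Asn) → AAA (Lys) — missense.
Codon 8: UCG (Ser) → ACG (Thr) — missense.
Synonymous: 0 of 4.

0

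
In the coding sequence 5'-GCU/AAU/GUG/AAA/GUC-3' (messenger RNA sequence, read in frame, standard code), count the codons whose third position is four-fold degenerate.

3

Codon 1 GCU (Ala): third position 4-fold.
Codon 2 AAU (Asn): third position 2-fold.
Codon 3 GUG (Val): third position 4-fold.
Codon 4 AAA (Lys): third position 2-fold.
Codon 5 GUC (Val): third position 4-fold.
Four-fold degenerate third positions: 3.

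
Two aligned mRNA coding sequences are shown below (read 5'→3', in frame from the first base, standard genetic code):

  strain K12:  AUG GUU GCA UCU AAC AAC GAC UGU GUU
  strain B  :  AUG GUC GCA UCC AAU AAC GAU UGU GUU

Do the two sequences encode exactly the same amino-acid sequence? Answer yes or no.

yes

Codon 1: AUG Met / AUG Met — identical.
Codon 2: GUU Val / GUC Val — synonymous.
Codon 3: GCA Ala / GCA Ala — identical.
Codon 4: UCU Ser / UCC Ser — synonymous.
Codon 5: AAC Asn / AAU Asn — synonymous.
Codon 6: AAC Asn / AAC Asn — identical.
Codon 7: GAC Asp / GAU Asp — synonymous.
Codon 8: UGU Cys / UGU Cys — identical.
Codon 9: GUU Val / GUU Val — identical.
Nonsynonymous differences: 0 → same protein.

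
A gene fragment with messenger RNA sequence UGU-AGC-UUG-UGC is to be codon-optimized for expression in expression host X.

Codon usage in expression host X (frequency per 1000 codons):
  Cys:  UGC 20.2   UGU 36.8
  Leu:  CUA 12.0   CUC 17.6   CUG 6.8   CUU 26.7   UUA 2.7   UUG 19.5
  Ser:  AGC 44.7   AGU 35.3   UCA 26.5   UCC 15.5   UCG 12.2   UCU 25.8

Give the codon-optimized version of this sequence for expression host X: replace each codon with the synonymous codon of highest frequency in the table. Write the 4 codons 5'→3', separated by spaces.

Codon 1 (Cys): best is UGU at 36.8.
Codon 2 (Ser): best is AGC at 44.7.
Codon 3 (Leu): best is CUU at 26.7.
Codon 4 (Cys): best is UGU at 36.8.

UGU AGC CUU UGU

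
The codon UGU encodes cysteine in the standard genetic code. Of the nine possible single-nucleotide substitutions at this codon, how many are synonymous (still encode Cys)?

Position 1: none → 0 synonymous.
Position 2: none → 0 synonymous.
Position 3: UGC → 1 synonymous.
Total: 0 + 0 + 1 = 1.

1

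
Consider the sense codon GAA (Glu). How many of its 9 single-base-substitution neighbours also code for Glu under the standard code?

1

Position 1: none → 0 synonymous.
Position 2: none → 0 synonymous.
Position 3: GAG → 1 synonymous.
Total: 0 + 0 + 1 = 1.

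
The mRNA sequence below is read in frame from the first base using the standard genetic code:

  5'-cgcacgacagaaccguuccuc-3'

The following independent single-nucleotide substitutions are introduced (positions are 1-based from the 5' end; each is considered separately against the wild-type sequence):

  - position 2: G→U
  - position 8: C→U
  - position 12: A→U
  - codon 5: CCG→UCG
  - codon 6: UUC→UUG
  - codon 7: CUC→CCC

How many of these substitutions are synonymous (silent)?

Codon 1: CGC (Arg) → CUC (Leu) — missense.
Codon 3: ACA (Thr) → AUA (Ile) — missense.
Codon 4: GAA (Glu) → GAU (Asp) — missense.
Codon 5: CCG (Pro) → UCG (Ser) — missense.
Codon 6: UUC (Phe) → UUG (Leu) — missense.
Codon 7: CUC (Leu) → CCC (Pro) — missense.
Synonymous: 0 of 6.

0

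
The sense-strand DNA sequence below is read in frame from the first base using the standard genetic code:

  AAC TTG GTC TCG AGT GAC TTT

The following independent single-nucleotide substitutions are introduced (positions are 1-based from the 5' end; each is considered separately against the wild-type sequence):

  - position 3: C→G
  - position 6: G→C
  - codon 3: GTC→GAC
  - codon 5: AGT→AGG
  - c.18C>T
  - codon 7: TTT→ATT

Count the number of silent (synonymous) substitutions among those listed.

1

Codon 1: AAC (Asn) → AAG (Lys) — missense.
Codon 2: TTG (Leu) → TTC (Phe) — missense.
Codon 3: GTC (Val) → GAC (Asp) — missense.
Codon 5: AGT (Ser) → AGG (Arg) — missense.
Codon 6: GAC (Asp) → GAT (Asp) — synonymous.
Codon 7: TTT (Phe) → ATT (Ile) — missense.
Synonymous: 1 of 6.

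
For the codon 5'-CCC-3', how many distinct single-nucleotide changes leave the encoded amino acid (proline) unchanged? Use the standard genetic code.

3

Position 1: none → 0 synonymous.
Position 2: none → 0 synonymous.
Position 3: CCU, CCA, CCG → 3 synonymous.
Total: 0 + 0 + 3 = 3.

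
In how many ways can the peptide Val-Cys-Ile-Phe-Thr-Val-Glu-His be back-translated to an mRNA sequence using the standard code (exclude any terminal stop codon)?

Val: 4 codons.
Cys: 2 codons.
Ile: 3 codons.
Phe: 2 codons.
Thr: 4 codons.
Val: 4 codons.
Glu: 2 codons.
His: 2 codons.
4 × 2 × 3 × 2 × 4 × 4 × 2 × 2 = 3072.

3072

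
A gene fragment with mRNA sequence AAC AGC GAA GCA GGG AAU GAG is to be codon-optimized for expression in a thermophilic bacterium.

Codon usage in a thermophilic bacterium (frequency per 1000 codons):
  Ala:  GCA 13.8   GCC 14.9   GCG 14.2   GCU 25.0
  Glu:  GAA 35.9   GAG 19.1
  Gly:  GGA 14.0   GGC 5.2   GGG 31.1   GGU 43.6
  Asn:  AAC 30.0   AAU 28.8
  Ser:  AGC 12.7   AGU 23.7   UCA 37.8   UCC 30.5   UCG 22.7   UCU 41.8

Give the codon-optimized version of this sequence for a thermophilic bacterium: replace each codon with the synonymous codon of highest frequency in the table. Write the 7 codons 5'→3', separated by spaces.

AAC UCU GAA GCU GGU AAC GAA

Codon 1 (Asn): best is AAC at 30.0.
Codon 2 (Ser): best is UCU at 41.8.
Codon 3 (Glu): best is GAA at 35.9.
Codon 4 (Ala): best is GCU at 25.0.
Codon 5 (Gly): best is GGU at 43.6.
Codon 6 (Asn): best is AAC at 30.0.
Codon 7 (Glu): best is GAA at 35.9.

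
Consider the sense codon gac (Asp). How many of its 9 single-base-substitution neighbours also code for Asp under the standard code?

1

Position 1: none → 0 synonymous.
Position 2: none → 0 synonymous.
Position 3: GAU → 1 synonymous.
Total: 0 + 0 + 1 = 1.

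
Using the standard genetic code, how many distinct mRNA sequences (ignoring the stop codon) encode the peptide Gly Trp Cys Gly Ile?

Gly: 4 codons.
Trp: 1 codon.
Cys: 2 codons.
Gly: 4 codons.
Ile: 3 codons.
4 × 1 × 2 × 4 × 3 = 96.

96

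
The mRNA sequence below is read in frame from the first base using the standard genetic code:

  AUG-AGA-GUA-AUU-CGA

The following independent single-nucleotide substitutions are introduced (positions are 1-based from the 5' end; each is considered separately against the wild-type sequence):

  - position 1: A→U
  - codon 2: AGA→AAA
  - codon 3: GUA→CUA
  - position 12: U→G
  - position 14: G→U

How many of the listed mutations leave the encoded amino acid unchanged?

Codon 1: AUG (Met) → UUG (Leu) — missense.
Codon 2: AGA (Arg) → AAA (Lys) — missense.
Codon 3: GUA (Val) → CUA (Leu) — missense.
Codon 4: AUU (Ile) → AUG (Met) — missense.
Codon 5: CGA (Arg) → CUA (Leu) — missense.
Synonymous: 0 of 5.

0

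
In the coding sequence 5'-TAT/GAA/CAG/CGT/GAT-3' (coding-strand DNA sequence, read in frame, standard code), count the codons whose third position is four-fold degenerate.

1

Codon 1 TAT (Tyr): third position 2-fold.
Codon 2 GAA (Glu): third position 2-fold.
Codon 3 CAG (Gln): third position 2-fold.
Codon 4 CGT (Arg): third position 4-fold.
Codon 5 GAT (Asp): third position 2-fold.
Four-fold degenerate third positions: 1.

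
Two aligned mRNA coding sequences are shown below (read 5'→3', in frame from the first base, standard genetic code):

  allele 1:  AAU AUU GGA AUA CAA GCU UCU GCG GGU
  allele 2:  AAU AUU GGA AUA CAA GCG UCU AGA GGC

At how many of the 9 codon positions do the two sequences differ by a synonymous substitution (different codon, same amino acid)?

2

Codon 1: AAU Asn / AAU Asn — identical.
Codon 2: AUU Ile / AUU Ile — identical.
Codon 3: GGA Gly / GGA Gly — identical.
Codon 4: AUA Ile / AUA Ile — identical.
Codon 5: CAA Gln / CAA Gln — identical.
Codon 6: GCU Ala / GCG Ala — synonymous.
Codon 7: UCU Ser / UCU Ser — identical.
Codon 8: GCG Ala / AGA Arg — nonsynonymous.
Codon 9: GGU Gly / GGC Gly — synonymous.
Synonymous differences: 2.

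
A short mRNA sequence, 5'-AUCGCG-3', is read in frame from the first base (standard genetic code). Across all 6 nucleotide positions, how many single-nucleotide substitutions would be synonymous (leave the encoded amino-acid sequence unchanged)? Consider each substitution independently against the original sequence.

5

Codon 1 (AUC, Ile): 2 synonymous substitutions.
Codon 2 (GCG, Ala): 3 synonymous substitutions.
Total: 2 + 3 = 5.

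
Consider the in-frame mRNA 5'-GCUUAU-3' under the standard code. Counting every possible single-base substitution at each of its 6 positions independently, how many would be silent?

Codon 1 (GCU, Ala): 3 synonymous substitutions.
Codon 2 (UAU, Tyr): 1 synonymous substitution.
Total: 3 + 1 = 4.

4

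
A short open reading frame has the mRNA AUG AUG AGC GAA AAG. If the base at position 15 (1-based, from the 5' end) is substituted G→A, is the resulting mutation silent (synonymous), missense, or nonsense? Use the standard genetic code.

Position 15 falls in codon 5: AAG → Lys.
After the substitution the codon is AAA → Lys.
Both encode Lys, so the change is synonymous.

silent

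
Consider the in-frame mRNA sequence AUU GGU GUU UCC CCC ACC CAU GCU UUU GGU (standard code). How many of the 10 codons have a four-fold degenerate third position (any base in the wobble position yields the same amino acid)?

7

Codon 1 AUU (Ile): third position 3-fold.
Codon 2 GGU (Gly): third position 4-fold.
Codon 3 GUU (Val): third position 4-fold.
Codon 4 UCC (Ser): third position 4-fold.
Codon 5 CCC (Pro): third position 4-fold.
Codon 6 ACC (Thr): third position 4-fold.
Codon 7 CAU (His): third position 2-fold.
Codon 8 GCU (Ala): third position 4-fold.
Codon 9 UUU (Phe): third position 2-fold.
Codon 10 GGU (Gly): third position 4-fold.
Four-fold degenerate third positions: 7.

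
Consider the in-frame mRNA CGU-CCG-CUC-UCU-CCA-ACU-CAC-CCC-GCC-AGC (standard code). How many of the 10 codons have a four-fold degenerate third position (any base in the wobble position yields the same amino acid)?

8

Codon 1 CGU (Arg): third position 4-fold.
Codon 2 CCG (Pro): third position 4-fold.
Codon 3 CUC (Leu): third position 4-fold.
Codon 4 UCU (Ser): third position 4-fold.
Codon 5 CCA (Pro): third position 4-fold.
Codon 6 ACU (Thr): third position 4-fold.
Codon 7 CAC (His): third position 2-fold.
Codon 8 CCC (Pro): third position 4-fold.
Codon 9 GCC (Ala): third position 4-fold.
Codon 10 AGC (Ser): third position 2-fold.
Four-fold degenerate third positions: 8.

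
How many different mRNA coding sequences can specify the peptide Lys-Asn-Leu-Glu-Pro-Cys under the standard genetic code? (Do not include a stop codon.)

Lys: 2 codons.
Asn: 2 codons.
Leu: 6 codons.
Glu: 2 codons.
Pro: 4 codons.
Cys: 2 codons.
2 × 2 × 6 × 2 × 4 × 2 = 384.

384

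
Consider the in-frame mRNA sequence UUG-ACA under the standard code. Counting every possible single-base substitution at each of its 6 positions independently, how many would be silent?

5

Codon 1 (UUG, Leu): 2 synonymous substitutions.
Codon 2 (ACA, Thr): 3 synonymous substitutions.
Total: 2 + 3 = 5.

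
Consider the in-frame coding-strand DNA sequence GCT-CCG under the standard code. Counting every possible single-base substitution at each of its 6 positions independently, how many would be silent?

6

Codon 1 (GCT, Ala): 3 synonymous substitutions.
Codon 2 (CCG, Pro): 3 synonymous substitutions.
Total: 3 + 3 = 6.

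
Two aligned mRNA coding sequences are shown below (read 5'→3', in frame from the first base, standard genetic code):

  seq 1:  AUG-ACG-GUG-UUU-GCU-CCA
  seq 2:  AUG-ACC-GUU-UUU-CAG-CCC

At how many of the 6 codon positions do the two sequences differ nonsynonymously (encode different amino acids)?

Codon 1: AUG Met / AUG Met — identical.
Codon 2: ACG Thr / ACC Thr — synonymous.
Codon 3: GUG Val / GUU Val — synonymous.
Codon 4: UUU Phe / UUU Phe — identical.
Codon 5: GCU Ala / CAG Gln — nonsynonymous.
Codon 6: CCA Pro / CCC Pro — synonymous.
Nonsynonymous differences: 1.

1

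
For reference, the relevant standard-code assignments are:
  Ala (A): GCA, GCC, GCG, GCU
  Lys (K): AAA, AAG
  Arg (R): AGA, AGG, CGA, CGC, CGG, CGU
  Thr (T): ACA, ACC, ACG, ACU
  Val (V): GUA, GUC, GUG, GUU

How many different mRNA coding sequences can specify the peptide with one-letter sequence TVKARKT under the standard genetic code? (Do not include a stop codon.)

6144

Thr: 4 codons.
Val: 4 codons.
Lys: 2 codons.
Ala: 4 codons.
Arg: 6 codons.
Lys: 2 codons.
Thr: 4 codons.
4 × 4 × 2 × 4 × 6 × 2 × 4 = 6144.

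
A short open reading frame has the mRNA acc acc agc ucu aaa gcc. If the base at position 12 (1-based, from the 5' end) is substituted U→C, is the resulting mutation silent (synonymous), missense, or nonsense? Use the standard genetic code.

silent

Position 12 falls in codon 4: UCU → Ser.
After the substitution the codon is UCC → Ser.
Both encode Ser, so the change is synonymous.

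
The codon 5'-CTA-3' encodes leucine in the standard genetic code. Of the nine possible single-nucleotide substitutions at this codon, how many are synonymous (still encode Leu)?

4

Position 1: TTA → 1 synonymous.
Position 2: none → 0 synonymous.
Position 3: CTT, CTC, CTG → 3 synonymous.
Total: 1 + 0 + 3 = 4.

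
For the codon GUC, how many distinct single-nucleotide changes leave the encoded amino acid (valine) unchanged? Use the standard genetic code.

Position 1: none → 0 synonymous.
Position 2: none → 0 synonymous.
Position 3: GUU, GUA, GUG → 3 synonymous.
Total: 0 + 0 + 3 = 3.

3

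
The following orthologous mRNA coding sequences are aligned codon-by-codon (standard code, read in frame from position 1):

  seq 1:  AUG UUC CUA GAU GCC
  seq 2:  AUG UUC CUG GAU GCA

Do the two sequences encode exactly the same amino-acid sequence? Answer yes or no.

Codon 1: AUG Met / AUG Met — identical.
Codon 2: UUC Phe / UUC Phe — identical.
Codon 3: CUA Leu / CUG Leu — synonymous.
Codon 4: GAU Asp / GAU Asp — identical.
Codon 5: GCC Ala / GCA Ala — synonymous.
Nonsynonymous differences: 0 → same protein.

yes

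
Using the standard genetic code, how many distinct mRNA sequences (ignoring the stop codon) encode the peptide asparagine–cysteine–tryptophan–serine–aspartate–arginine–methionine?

Asn: 2 codons.
Cys: 2 codons.
Trp: 1 codon.
Ser: 6 codons.
Asp: 2 codons.
Arg: 6 codons.
Met: 1 codon.
2 × 2 × 1 × 6 × 2 × 6 × 1 = 288.

288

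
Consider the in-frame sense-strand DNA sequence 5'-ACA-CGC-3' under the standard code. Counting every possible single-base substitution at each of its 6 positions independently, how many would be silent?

Codon 1 (ACA, Thr): 3 synonymous substitutions.
Codon 2 (CGC, Arg): 3 synonymous substitutions.
Total: 3 + 3 = 6.

6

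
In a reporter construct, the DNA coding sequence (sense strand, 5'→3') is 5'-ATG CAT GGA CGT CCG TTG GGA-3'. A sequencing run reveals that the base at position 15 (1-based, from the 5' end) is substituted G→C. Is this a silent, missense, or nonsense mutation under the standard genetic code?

silent

Position 15 falls in codon 5: CCG → Pro.
After the substitution the codon is CCC → Pro.
Both encode Pro, so the change is synonymous.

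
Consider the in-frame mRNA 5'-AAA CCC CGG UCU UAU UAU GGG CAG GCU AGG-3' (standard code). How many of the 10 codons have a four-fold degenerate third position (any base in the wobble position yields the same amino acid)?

Codon 1 AAA (Lys): third position 2-fold.
Codon 2 CCC (Pro): third position 4-fold.
Codon 3 CGG (Arg): third position 4-fold.
Codon 4 UCU (Ser): third position 4-fold.
Codon 5 UAU (Tyr): third position 2-fold.
Codon 6 UAU (Tyr): third position 2-fold.
Codon 7 GGG (Gly): third position 4-fold.
Codon 8 CAG (Gln): third position 2-fold.
Codon 9 GCU (Ala): third position 4-fold.
Codon 10 AGG (Arg): third position 2-fold.
Four-fold degenerate third positions: 5.

5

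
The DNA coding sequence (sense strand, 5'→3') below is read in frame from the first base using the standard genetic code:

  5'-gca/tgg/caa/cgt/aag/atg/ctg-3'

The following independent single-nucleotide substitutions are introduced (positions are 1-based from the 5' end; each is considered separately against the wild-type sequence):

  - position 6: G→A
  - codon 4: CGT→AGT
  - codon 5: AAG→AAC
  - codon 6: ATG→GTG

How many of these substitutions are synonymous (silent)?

0

Codon 2: TGG (Trp) → TGA (Stop) — nonsense.
Codon 4: CGT (Arg) → AGT (Ser) — missense.
Codon 5: AAG (Lys) → AAC (Asn) — missense.
Codon 6: ATG (Met) → GTG (Val) — missense.
Synonymous: 0 of 4.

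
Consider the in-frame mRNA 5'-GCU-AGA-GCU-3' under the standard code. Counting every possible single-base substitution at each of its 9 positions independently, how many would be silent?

Codon 1 (GCU, Ala): 3 synonymous substitutions.
Codon 2 (AGA, Arg): 2 synonymous substitutions.
Codon 3 (GCU, Ala): 3 synonymous substitutions.
Total: 3 + 2 + 3 = 8.

8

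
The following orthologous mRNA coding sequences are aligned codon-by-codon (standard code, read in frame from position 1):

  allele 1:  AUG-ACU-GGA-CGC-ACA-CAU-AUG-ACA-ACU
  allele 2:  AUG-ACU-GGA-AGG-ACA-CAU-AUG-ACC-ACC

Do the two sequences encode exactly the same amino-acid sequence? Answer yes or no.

Codon 1: AUG Met / AUG Met — identical.
Codon 2: ACU Thr / ACU Thr — identical.
Codon 3: GGA Gly / GGA Gly — identical.
Codon 4: CGC Arg / AGG Arg — synonymous.
Codon 5: ACA Thr / ACA Thr — identical.
Codon 6: CAU His / CAU His — identical.
Codon 7: AUG Met / AUG Met — identical.
Codon 8: ACA Thr / ACC Thr — synonymous.
Codon 9: ACU Thr / ACC Thr — synonymous.
Nonsynonymous differences: 0 → same protein.

yes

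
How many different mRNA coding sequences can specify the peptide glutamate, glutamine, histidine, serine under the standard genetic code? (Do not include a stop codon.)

48

Glu: 2 codons.
Gln: 2 codons.
His: 2 codons.
Ser: 6 codons.
2 × 2 × 2 × 6 = 48.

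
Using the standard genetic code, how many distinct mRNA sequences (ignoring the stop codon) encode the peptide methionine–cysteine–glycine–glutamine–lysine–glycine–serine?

768

Met: 1 codon.
Cys: 2 codons.
Gly: 4 codons.
Gln: 2 codons.
Lys: 2 codons.
Gly: 4 codons.
Ser: 6 codons.
1 × 2 × 4 × 2 × 2 × 4 × 6 = 768.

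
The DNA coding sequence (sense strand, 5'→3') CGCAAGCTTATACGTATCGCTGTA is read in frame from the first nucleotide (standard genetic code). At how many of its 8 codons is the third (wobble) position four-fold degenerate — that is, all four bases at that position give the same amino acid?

5

Codon 1 CGC (Arg): third position 4-fold.
Codon 2 AAG (Lys): third position 2-fold.
Codon 3 CTT (Leu): third position 4-fold.
Codon 4 ATA (Ile): third position 3-fold.
Codon 5 CGT (Arg): third position 4-fold.
Codon 6 ATC (Ile): third position 3-fold.
Codon 7 GCT (Ala): third position 4-fold.
Codon 8 GTA (Val): third position 4-fold.
Four-fold degenerate third positions: 5.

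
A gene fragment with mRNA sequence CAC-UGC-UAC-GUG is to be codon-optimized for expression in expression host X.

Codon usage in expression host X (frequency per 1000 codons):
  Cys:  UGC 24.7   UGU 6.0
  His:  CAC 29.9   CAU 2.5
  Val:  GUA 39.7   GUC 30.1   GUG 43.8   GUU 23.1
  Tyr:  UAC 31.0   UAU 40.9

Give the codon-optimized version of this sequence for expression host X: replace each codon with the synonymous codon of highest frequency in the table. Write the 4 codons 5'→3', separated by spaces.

CAC UGC UAU GUG

Codon 1 (His): best is CAC at 29.9.
Codon 2 (Cys): best is UGC at 24.7.
Codon 3 (Tyr): best is UAU at 40.9.
Codon 4 (Val): best is GUG at 43.8.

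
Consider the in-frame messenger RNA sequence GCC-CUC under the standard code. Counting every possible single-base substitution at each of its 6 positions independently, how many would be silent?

6

Codon 1 (GCC, Ala): 3 synonymous substitutions.
Codon 2 (CUC, Leu): 3 synonymous substitutions.
Total: 3 + 3 = 6.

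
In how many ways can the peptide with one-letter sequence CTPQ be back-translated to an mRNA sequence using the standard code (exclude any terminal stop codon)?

64

Cys: 2 codons.
Thr: 4 codons.
Pro: 4 codons.
Gln: 2 codons.
2 × 4 × 4 × 2 = 64.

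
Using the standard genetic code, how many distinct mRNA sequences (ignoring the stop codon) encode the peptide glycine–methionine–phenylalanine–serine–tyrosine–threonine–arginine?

Gly: 4 codons.
Met: 1 codon.
Phe: 2 codons.
Ser: 6 codons.
Tyr: 2 codons.
Thr: 4 codons.
Arg: 6 codons.
4 × 1 × 2 × 6 × 2 × 4 × 6 = 2304.

2304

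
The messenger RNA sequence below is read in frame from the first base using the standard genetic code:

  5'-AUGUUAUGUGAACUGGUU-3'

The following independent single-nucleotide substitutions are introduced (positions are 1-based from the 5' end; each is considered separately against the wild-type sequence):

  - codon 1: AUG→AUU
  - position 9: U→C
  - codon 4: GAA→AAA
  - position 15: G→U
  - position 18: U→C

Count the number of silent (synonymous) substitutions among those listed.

Codon 1: AUG (Met) → AUU (Ile) — missense.
Codon 3: UGU (Cys) → UGC (Cys) — synonymous.
Codon 4: GAA (Glu) → AAA (Lys) — missense.
Codon 5: CUG (Leu) → CUU (Leu) — synonymous.
Codon 6: GUU (Val) → GUC (Val) — synonymous.
Synonymous: 3 of 5.

3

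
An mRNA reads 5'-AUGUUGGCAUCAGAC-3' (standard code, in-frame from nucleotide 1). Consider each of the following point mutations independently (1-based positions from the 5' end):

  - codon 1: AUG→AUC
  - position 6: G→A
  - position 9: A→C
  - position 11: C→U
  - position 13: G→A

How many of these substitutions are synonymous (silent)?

2

Codon 1: AUG (Met) → AUC (Ile) — missense.
Codon 2: UUG (Leu) → UUA (Leu) — synonymous.
Codon 3: GCA (Ala) → GCC (Ala) — synonymous.
Codon 4: UCA (Ser) → UUA (Leu) — missense.
Codon 5: GAC (Asp) → AAC (Asn) — missense.
Synonymous: 2 of 5.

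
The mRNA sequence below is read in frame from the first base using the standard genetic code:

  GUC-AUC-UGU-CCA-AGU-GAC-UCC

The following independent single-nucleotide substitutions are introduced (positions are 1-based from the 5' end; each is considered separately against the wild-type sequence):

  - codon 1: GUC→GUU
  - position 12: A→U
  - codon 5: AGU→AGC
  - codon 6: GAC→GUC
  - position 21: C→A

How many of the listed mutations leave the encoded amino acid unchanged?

4

Codon 1: GUC (Val) → GUU (Val) — synonymous.
Codon 4: CCA (Pro) → CCU (Pro) — synonymous.
Codon 5: AGU (Ser) → AGC (Ser) — synonymous.
Codon 6: GAC (Asp) → GUC (Val) — missense.
Codon 7: UCC (Ser) → UCA (Ser) — synonymous.
Synonymous: 4 of 5.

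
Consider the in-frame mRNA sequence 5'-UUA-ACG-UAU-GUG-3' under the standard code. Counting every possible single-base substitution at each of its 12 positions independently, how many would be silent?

9

Codon 1 (UUA, Leu): 2 synonymous substitutions.
Codon 2 (ACG, Thr): 3 synonymous substitutions.
Codon 3 (UAU, Tyr): 1 synonymous substitution.
Codon 4 (GUG, Val): 3 synonymous substitutions.
Total: 2 + 3 + 1 + 3 = 9.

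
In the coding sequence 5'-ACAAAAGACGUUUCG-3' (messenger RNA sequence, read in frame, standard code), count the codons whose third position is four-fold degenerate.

Codon 1 ACA (Thr): third position 4-fold.
Codon 2 AAA (Lys): third position 2-fold.
Codon 3 GAC (Asp): third position 2-fold.
Codon 4 GUU (Val): third position 4-fold.
Codon 5 UCG (Ser): third position 4-fold.
Four-fold degenerate third positions: 3.

3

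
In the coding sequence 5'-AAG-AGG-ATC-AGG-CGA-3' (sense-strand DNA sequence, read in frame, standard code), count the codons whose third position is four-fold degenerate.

Codon 1 AAG (Lys): third position 2-fold.
Codon 2 AGG (Arg): third position 2-fold.
Codon 3 ATC (Ile): third position 3-fold.
Codon 4 AGG (Arg): third position 2-fold.
Codon 5 CGA (Arg): third position 4-fold.
Four-fold degenerate third positions: 1.

1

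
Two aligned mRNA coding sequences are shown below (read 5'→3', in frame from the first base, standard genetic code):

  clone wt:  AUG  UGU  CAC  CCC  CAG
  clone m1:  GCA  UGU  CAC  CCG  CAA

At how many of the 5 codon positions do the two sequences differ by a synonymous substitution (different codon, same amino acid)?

Codon 1: AUG Met / GCA Ala — nonsynonymous.
Codon 2: UGU Cys / UGU Cys — identical.
Codon 3: CAC His / CAC His — identical.
Codon 4: CCC Pro / CCG Pro — synonymous.
Codon 5: CAG Gln / CAA Gln — synonymous.
Synonymous differences: 2.

2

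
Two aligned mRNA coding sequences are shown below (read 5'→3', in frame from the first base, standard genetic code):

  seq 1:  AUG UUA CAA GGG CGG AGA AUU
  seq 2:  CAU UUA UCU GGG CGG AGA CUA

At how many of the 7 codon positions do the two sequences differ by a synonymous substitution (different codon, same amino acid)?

0

Codon 1: AUG Met / CAU His — nonsynonymous.
Codon 2: UUA Leu / UUA Leu — identical.
Codon 3: CAA Gln / UCU Ser — nonsynonymous.
Codon 4: GGG Gly / GGG Gly — identical.
Codon 5: CGG Arg / CGG Arg — identical.
Codon 6: AGA Arg / AGA Arg — identical.
Codon 7: AUU Ile / CUA Leu — nonsynonymous.
Synonymous differences: 0.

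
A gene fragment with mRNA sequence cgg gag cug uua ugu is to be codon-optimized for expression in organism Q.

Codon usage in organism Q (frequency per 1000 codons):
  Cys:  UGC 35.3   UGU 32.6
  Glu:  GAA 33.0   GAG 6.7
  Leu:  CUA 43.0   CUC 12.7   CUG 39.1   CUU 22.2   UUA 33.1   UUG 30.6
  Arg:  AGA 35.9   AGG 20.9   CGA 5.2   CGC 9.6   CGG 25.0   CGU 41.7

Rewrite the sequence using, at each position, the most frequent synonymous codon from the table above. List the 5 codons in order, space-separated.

CGU GAA CUA CUA UGC

Codon 1 (Arg): best is CGU at 41.7.
Codon 2 (Glu): best is GAA at 33.0.
Codon 3 (Leu): best is CUA at 43.0.
Codon 4 (Leu): best is CUA at 43.0.
Codon 5 (Cys): best is UGC at 35.3.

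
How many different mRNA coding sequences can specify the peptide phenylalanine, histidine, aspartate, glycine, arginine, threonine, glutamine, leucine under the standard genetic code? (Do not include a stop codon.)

9216

Phe: 2 codons.
His: 2 codons.
Asp: 2 codons.
Gly: 4 codons.
Arg: 6 codons.
Thr: 4 codons.
Gln: 2 codons.
Leu: 6 codons.
2 × 2 × 2 × 4 × 6 × 4 × 2 × 6 = 9216.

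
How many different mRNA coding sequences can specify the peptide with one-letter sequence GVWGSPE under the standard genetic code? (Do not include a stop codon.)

3072

Gly: 4 codons.
Val: 4 codons.
Trp: 1 codon.
Gly: 4 codons.
Ser: 6 codons.
Pro: 4 codons.
Glu: 2 codons.
4 × 4 × 1 × 4 × 6 × 4 × 2 = 3072.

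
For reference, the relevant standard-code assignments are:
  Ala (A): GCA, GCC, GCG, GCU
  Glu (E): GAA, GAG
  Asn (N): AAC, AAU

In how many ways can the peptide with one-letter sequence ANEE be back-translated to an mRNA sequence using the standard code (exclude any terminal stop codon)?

Ala: 4 codons.
Asn: 2 codons.
Glu: 2 codons.
Glu: 2 codons.
4 × 2 × 2 × 2 = 32.

32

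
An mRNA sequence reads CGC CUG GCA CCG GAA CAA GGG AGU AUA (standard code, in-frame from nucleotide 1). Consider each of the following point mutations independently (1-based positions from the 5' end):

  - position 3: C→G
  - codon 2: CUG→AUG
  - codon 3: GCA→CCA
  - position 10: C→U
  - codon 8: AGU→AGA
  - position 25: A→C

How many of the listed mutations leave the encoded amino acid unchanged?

Codon 1: CGC (Arg) → CGG (Arg) — synonymous.
Codon 2: CUG (Leu) → AUG (Met) — missense.
Codon 3: GCA (Ala) → CCA (Pro) — missense.
Codon 4: CCG (Pro) → UCG (Ser) — missense.
Codon 8: AGU (Ser) → AGA (Arg) — missense.
Codon 9: AUA (Ile) → CUA (Leu) — missense.
Synonymous: 1 of 6.

1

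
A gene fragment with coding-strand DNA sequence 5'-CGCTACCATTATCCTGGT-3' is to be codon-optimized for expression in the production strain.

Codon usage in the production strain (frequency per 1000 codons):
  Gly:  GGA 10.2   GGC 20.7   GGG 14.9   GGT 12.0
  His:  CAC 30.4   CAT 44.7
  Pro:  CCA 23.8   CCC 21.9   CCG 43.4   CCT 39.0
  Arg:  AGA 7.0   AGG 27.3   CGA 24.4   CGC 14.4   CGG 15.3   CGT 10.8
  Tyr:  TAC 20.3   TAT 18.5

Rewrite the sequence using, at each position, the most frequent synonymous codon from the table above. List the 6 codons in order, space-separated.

AGG TAC CAT TAC CCG GGC

Codon 1 (Arg): best is AGG at 27.3.
Codon 2 (Tyr): best is TAC at 20.3.
Codon 3 (His): best is CAT at 44.7.
Codon 4 (Tyr): best is TAC at 20.3.
Codon 5 (Pro): best is CCG at 43.4.
Codon 6 (Gly): best is GGC at 20.7.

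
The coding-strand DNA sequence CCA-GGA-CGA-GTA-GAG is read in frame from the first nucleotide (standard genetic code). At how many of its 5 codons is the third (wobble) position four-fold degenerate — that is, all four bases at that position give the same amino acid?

Codon 1 CCA (Pro): third position 4-fold.
Codon 2 GGA (Gly): third position 4-fold.
Codon 3 CGA (Arg): third position 4-fold.
Codon 4 GTA (Val): third position 4-fold.
Codon 5 GAG (Glu): third position 2-fold.
Four-fold degenerate third positions: 4.

4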